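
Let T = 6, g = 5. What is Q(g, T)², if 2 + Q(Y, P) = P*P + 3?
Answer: 1369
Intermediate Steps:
Q(Y, P) = 1 + P² (Q(Y, P) = -2 + (P*P + 3) = -2 + (P² + 3) = -2 + (3 + P²) = 1 + P²)
Q(g, T)² = (1 + 6²)² = (1 + 36)² = 37² = 1369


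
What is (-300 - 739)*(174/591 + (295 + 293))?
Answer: -120413866/197 ≈ -6.1124e+5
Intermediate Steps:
(-300 - 739)*(174/591 + (295 + 293)) = -1039*(174*(1/591) + 588) = -1039*(58/197 + 588) = -1039*115894/197 = -120413866/197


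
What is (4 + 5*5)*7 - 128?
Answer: 75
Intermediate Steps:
(4 + 5*5)*7 - 128 = (4 + 25)*7 - 128 = 29*7 - 128 = 203 - 128 = 75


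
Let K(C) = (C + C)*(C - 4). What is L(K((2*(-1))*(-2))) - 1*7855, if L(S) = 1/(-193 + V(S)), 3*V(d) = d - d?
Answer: -1516016/193 ≈ -7855.0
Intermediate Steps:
V(d) = 0 (V(d) = (d - d)/3 = (⅓)*0 = 0)
K(C) = 2*C*(-4 + C) (K(C) = (2*C)*(-4 + C) = 2*C*(-4 + C))
L(S) = -1/193 (L(S) = 1/(-193 + 0) = 1/(-193) = -1/193)
L(K((2*(-1))*(-2))) - 1*7855 = -1/193 - 1*7855 = -1/193 - 7855 = -1516016/193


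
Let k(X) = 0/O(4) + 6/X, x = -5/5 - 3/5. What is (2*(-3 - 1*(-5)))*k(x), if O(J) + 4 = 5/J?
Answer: -15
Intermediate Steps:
O(J) = -4 + 5/J
x = -8/5 (x = -5*1/5 - 3*1/5 = -1 - 3/5 = -8/5 ≈ -1.6000)
k(X) = 6/X (k(X) = 0/(-4 + 5/4) + 6/X = 0/(-11/4) + 6/X = 0*(-4/11) + 6/X = 0 + 6/X = 6/X)
(2*(-3 - 1*(-5)))*k(x) = (2*(-3 - 1*(-5)))*(6/(-8/5)) = (2*(-3 + 5))*(6*(-5/8)) = (2*2)*(-15/4) = 4*(-15/4) = -15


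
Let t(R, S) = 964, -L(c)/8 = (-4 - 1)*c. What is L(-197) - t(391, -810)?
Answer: -8844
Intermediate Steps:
L(c) = 40*c (L(c) = -8*(-4 - 1)*c = -(-40)*c = 40*c)
L(-197) - t(391, -810) = 40*(-197) - 1*964 = -7880 - 964 = -8844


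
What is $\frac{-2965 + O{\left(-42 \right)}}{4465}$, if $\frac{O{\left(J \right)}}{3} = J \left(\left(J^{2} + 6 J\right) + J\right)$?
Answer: $- \frac{37637}{893} \approx -42.147$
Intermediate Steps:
$O{\left(J \right)} = 3 J \left(J^{2} + 7 J\right)$ ($O{\left(J \right)} = 3 J \left(\left(J^{2} + 6 J\right) + J\right) = 3 J \left(J^{2} + 7 J\right)$)
$\frac{-2965 + O{\left(-42 \right)}}{4465} = \frac{-2965 + 3 \left(-42\right)^{2} \left(7 - 42\right)}{4465} = \left(-2965 + 3 \cdot 1764 \left(-35\right)\right) \frac{1}{4465} = \left(-2965 - 185220\right) \frac{1}{4465} = \left(-188185\right) \frac{1}{4465} = - \frac{37637}{893}$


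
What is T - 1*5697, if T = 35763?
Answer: 30066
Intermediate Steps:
T - 1*5697 = 35763 - 1*5697 = 35763 - 5697 = 30066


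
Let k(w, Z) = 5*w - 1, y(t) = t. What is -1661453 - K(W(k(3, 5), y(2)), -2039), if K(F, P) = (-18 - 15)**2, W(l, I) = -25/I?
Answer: -1662542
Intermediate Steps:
k(w, Z) = -1 + 5*w
K(F, P) = 1089 (K(F, P) = (-33)**2 = 1089)
-1661453 - K(W(k(3, 5), y(2)), -2039) = -1661453 - 1*1089 = -1661453 - 1089 = -1662542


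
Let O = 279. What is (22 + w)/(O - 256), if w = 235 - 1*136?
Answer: 121/23 ≈ 5.2609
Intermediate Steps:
w = 99 (w = 235 - 136 = 99)
(22 + w)/(O - 256) = (22 + 99)/(279 - 256) = 121/23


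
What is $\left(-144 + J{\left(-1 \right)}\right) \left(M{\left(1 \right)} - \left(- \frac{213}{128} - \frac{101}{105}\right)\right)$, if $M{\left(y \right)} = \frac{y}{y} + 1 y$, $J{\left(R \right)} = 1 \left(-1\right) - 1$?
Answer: $- \frac{4538629}{6720} \approx -675.39$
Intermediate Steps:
$J{\left(R \right)} = -2$ ($J{\left(R \right)} = -1 - 1 = -2$)
$M{\left(y \right)} = 1 + y$
$\left(-144 + J{\left(-1 \right)}\right) \left(M{\left(1 \right)} - \left(- \frac{213}{128} - \frac{101}{105}\right)\right) = \left(-144 - 2\right) \left(\left(1 + 1\right) - \left(- \frac{213}{128} - \frac{101}{105}\right)\right) = - 146 \left(2 - - \frac{35293}{13440}\right) = - 146 \left(2 + \left(\frac{213}{128} + \frac{101}{105}\right)\right) = - 146 \left(2 + \frac{35293}{13440}\right) = \left(-146\right) \frac{62173}{13440} = - \frac{4538629}{6720}$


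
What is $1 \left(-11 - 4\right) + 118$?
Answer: $103$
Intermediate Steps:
$1 \left(-11 - 4\right) + 118 = 1 \left(-15\right) + 118 = -15 + 118 = 103$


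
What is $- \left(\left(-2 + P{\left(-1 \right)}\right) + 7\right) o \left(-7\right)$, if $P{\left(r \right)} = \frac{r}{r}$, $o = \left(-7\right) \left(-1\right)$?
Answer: $294$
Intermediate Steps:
$o = 7$
$P{\left(r \right)} = 1$
$- \left(\left(-2 + P{\left(-1 \right)}\right) + 7\right) o \left(-7\right) = - \left(\left(-2 + 1\right) + 7\right) 7 \left(-7\right) = - \left(-1 + 7\right) 7 \left(-7\right) = - 6 \cdot 7 \left(-7\right) = - 42 \left(-7\right) = \left(-1\right) \left(-294\right) = 294$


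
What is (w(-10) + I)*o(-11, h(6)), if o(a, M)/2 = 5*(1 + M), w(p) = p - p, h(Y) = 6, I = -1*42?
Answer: -2940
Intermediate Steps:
I = -42
w(p) = 0
o(a, M) = 10 + 10*M (o(a, M) = 2*(5*(1 + M)) = 2*(5 + 5*M) = 10 + 10*M)
(w(-10) + I)*o(-11, h(6)) = (0 - 42)*(10 + 10*6) = -42*(10 + 60) = -42*70 = -2940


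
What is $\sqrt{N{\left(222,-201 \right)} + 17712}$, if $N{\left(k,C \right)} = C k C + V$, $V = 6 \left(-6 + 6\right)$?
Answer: $57 \sqrt{2766} \approx 2997.8$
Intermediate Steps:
$V = 0$ ($V = 6 \cdot 0 = 0$)
$N{\left(k,C \right)} = k C^{2}$ ($N{\left(k,C \right)} = C k C + 0 = k C^{2} + 0 = k C^{2}$)
$\sqrt{N{\left(222,-201 \right)} + 17712} = \sqrt{222 \left(-201\right)^{2} + 17712} = \sqrt{222 \cdot 40401 + 17712} = \sqrt{8969022 + 17712} = \sqrt{8986734} = 57 \sqrt{2766}$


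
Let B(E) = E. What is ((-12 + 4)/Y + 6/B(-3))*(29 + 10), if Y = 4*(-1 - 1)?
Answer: -39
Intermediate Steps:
Y = -8 (Y = 4*(-2) = -8)
((-12 + 4)/Y + 6/B(-3))*(29 + 10) = ((-12 + 4)/(-8) + 6/(-3))*(29 + 10) = (-8*(-⅛) + 6*(-⅓))*39 = (1 - 2)*39 = -1*39 = -39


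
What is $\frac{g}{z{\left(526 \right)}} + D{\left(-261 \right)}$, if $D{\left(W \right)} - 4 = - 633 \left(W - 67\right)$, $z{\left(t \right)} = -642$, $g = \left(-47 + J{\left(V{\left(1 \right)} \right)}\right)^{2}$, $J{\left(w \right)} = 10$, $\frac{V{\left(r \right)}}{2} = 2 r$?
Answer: $\frac{133295807}{642} \approx 2.0763 \cdot 10^{5}$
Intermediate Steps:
$V{\left(r \right)} = 4 r$ ($V{\left(r \right)} = 2 \cdot 2 r = 4 r$)
$g = 1369$ ($g = \left(-47 + 10\right)^{2} = \left(-37\right)^{2} = 1369$)
$D{\left(W \right)} = 42415 - 633 W$ ($D{\left(W \right)} = 4 - 633 \left(W - 67\right) = 4 - 633 \left(-67 + W\right) = 4 - \left(-42411 + 633 W\right) = 42415 - 633 W$)
$\frac{g}{z{\left(526 \right)}} + D{\left(-261 \right)} = \frac{1369}{-642} + \left(42415 - -165213\right) = 1369 \left(- \frac{1}{642}\right) + \left(42415 + 165213\right) = - \frac{1369}{642} + 207628 = \frac{133295807}{642}$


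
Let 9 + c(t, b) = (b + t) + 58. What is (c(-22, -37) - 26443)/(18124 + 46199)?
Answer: -3779/9189 ≈ -0.41125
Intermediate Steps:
c(t, b) = 49 + b + t (c(t, b) = -9 + ((b + t) + 58) = -9 + (58 + b + t) = 49 + b + t)
(c(-22, -37) - 26443)/(18124 + 46199) = ((49 - 37 - 22) - 26443)/(18124 + 46199) = (-10 - 26443)/64323 = -26453*1/64323 = -3779/9189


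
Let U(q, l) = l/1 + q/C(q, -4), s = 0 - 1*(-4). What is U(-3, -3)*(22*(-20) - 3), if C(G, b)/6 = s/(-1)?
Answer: 10189/8 ≈ 1273.6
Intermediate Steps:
s = 4 (s = 0 + 4 = 4)
C(G, b) = -24 (C(G, b) = 6*(4/(-1)) = 6*(4*(-1)) = 6*(-4) = -24)
U(q, l) = l - q/24 (U(q, l) = l/1 + q/(-24) = l*1 + q*(-1/24) = l - q/24)
U(-3, -3)*(22*(-20) - 3) = (-3 - 1/24*(-3))*(22*(-20) - 3) = (-3 + ⅛)*(-440 - 3) = -23/8*(-443) = 10189/8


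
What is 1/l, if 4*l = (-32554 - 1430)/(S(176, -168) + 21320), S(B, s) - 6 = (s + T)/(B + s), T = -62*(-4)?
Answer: -889/354 ≈ -2.5113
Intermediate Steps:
T = 248
S(B, s) = 6 + (248 + s)/(B + s) (S(B, s) = 6 + (s + 248)/(B + s) = 6 + (248 + s)/(B + s))
l = -354/889 (l = ((-32554 - 1430)/((248 + 6*176 + 7*(-168))/(176 - 168) + 21320))/4 = (-33984/((248 + 1056 - 1176)/8 + 21320))/4 = (-33984/((1/8)*128 + 21320))/4 = (-33984/(16 + 21320))/4 = (-33984/21336)/4 = (-33984*1/21336)/4 = (1/4)*(-1416/889) = -354/889 ≈ -0.39820)
1/l = 1/(-354/889) = -889/354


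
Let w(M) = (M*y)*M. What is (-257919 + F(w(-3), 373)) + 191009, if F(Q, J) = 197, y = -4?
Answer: -66713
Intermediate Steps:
w(M) = -4*M**2 (w(M) = (M*(-4))*M = (-4*M)*M = -4*M**2)
(-257919 + F(w(-3), 373)) + 191009 = (-257919 + 197) + 191009 = -257722 + 191009 = -66713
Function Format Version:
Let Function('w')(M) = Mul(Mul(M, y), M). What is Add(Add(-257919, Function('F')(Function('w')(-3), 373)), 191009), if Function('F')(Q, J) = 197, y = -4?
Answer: -66713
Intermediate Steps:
Function('w')(M) = Mul(-4, Pow(M, 2)) (Function('w')(M) = Mul(Mul(M, -4), M) = Mul(Mul(-4, M), M) = Mul(-4, Pow(M, 2)))
Add(Add(-257919, Function('F')(Function('w')(-3), 373)), 191009) = Add(Add(-257919, 197), 191009) = Add(-257722, 191009) = -66713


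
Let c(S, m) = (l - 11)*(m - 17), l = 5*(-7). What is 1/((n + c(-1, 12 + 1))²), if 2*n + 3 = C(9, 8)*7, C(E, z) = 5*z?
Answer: 4/416025 ≈ 9.6148e-6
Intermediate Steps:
n = 277/2 (n = -3/2 + ((5*8)*7)/2 = -3/2 + (40*7)/2 = -3/2 + (½)*280 = -3/2 + 140 = 277/2 ≈ 138.50)
l = -35
c(S, m) = 782 - 46*m (c(S, m) = (-35 - 11)*(m - 17) = -46*(-17 + m) = 782 - 46*m)
1/((n + c(-1, 12 + 1))²) = 1/((277/2 + (782 - 46*(12 + 1)))²) = 1/((277/2 + (782 - 46*13))²) = 1/((277/2 + (782 - 598))²) = 1/((277/2 + 184)²) = 1/((645/2)²) = 1/(416025/4) = 4/416025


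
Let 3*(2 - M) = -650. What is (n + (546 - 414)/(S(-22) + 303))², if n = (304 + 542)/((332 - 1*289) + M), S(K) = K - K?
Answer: 84610010884/6286111225 ≈ 13.460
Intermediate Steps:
S(K) = 0
M = 656/3 (M = 2 - ⅓*(-650) = 2 + 650/3 = 656/3 ≈ 218.67)
n = 2538/785 (n = (304 + 542)/((332 - 1*289) + 656/3) = 846/((332 - 289) + 656/3) = 846/(43 + 656/3) = 846/(785/3) = 846*(3/785) = 2538/785 ≈ 3.2331)
(n + (546 - 414)/(S(-22) + 303))² = (2538/785 + (546 - 414)/(0 + 303))² = (2538/785 + 132/303)² = (2538/785 + 132*(1/303))² = (2538/785 + 44/101)² = (290878/79285)² = 84610010884/6286111225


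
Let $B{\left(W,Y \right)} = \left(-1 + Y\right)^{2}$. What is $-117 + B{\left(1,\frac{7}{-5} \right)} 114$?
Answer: $\frac{13491}{25} \approx 539.64$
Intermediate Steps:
$-117 + B{\left(1,\frac{7}{-5} \right)} 114 = -117 + \left(-1 + \frac{7}{-5}\right)^{2} \cdot 114 = -117 + \left(-1 + 7 \left(- \frac{1}{5}\right)\right)^{2} \cdot 114 = -117 + \left(-1 - \frac{7}{5}\right)^{2} \cdot 114 = -117 + \left(- \frac{12}{5}\right)^{2} \cdot 114 = -117 + \frac{144}{25} \cdot 114 = -117 + \frac{16416}{25} = \frac{13491}{25}$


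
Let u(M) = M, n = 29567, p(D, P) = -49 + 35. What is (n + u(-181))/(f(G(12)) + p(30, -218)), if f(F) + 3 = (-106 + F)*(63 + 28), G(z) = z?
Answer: -29386/8571 ≈ -3.4285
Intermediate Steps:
p(D, P) = -14
f(F) = -9649 + 91*F (f(F) = -3 + (-106 + F)*(63 + 28) = -3 + (-106 + F)*91 = -3 + (-9646 + 91*F) = -9649 + 91*F)
(n + u(-181))/(f(G(12)) + p(30, -218)) = (29567 - 181)/((-9649 + 91*12) - 14) = 29386/((-9649 + 1092) - 14) = 29386/(-8557 - 14) = 29386/(-8571) = 29386*(-1/8571) = -29386/8571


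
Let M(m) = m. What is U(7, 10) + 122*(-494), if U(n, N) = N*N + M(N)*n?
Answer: -60098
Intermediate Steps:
U(n, N) = N² + N*n (U(n, N) = N*N + N*n = N² + N*n)
U(7, 10) + 122*(-494) = 10*(10 + 7) + 122*(-494) = 10*17 - 60268 = 170 - 60268 = -60098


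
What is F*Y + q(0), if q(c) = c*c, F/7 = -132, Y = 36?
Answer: -33264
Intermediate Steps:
F = -924 (F = 7*(-132) = -924)
q(c) = c²
F*Y + q(0) = -924*36 + 0² = -33264 + 0 = -33264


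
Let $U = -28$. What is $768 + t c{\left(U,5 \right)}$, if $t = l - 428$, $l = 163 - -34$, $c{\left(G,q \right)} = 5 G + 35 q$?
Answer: $-7317$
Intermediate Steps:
$l = 197$ ($l = 163 + 34 = 197$)
$t = -231$ ($t = 197 - 428 = -231$)
$768 + t c{\left(U,5 \right)} = 768 - 231 \left(5 \left(-28\right) + 35 \cdot 5\right) = 768 - 231 \left(-140 + 175\right) = 768 - 8085 = -7317$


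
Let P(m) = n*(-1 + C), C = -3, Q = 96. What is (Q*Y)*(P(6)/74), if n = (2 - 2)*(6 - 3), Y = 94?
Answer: 0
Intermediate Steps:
n = 0 (n = 0*3 = 0)
P(m) = 0 (P(m) = 0*(-1 - 3) = 0*(-4) = 0)
(Q*Y)*(P(6)/74) = (96*94)*(0/74) = 9024*(0*(1/74)) = 9024*0 = 0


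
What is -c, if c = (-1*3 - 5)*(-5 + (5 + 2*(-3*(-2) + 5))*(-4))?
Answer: -904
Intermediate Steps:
c = 904 (c = (-3 - 5)*(-5 + (5 + 2*(6 + 5))*(-4)) = -8*(-5 + (5 + 2*11)*(-4)) = -8*(-5 + (5 + 22)*(-4)) = -8*(-5 + 27*(-4)) = -8*(-5 - 108) = -8*(-113) = 904)
-c = -1*904 = -904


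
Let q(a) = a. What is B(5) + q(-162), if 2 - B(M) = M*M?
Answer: -185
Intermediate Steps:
B(M) = 2 - M**2 (B(M) = 2 - M*M = 2 - M**2)
B(5) + q(-162) = (2 - 1*5**2) - 162 = (2 - 1*25) - 162 = (2 - 25) - 162 = -23 - 162 = -185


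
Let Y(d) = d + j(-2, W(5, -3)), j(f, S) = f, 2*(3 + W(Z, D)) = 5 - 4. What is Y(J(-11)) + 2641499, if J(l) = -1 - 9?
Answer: 2641487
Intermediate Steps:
J(l) = -10
W(Z, D) = -5/2 (W(Z, D) = -3 + (5 - 4)/2 = -3 + (1/2)*1 = -3 + 1/2 = -5/2)
Y(d) = -2 + d (Y(d) = d - 2 = -2 + d)
Y(J(-11)) + 2641499 = (-2 - 10) + 2641499 = -12 + 2641499 = 2641487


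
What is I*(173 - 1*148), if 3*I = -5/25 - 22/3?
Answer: -565/9 ≈ -62.778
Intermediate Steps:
I = -113/45 (I = (-5/25 - 22/3)/3 = (-5*1/25 - 22*⅓)/3 = (-⅕ - 22/3)/3 = (⅓)*(-113/15) = -113/45 ≈ -2.5111)
I*(173 - 1*148) = -113*(173 - 1*148)/45 = -113*(173 - 148)/45 = -113/45*25 = -565/9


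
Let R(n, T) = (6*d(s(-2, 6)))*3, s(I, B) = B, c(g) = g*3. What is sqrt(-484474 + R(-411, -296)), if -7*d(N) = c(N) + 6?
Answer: 5*I*sqrt(949690)/7 ≈ 696.09*I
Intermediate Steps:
c(g) = 3*g
d(N) = -6/7 - 3*N/7 (d(N) = -(3*N + 6)/7 = -(6 + 3*N)/7 = -6/7 - 3*N/7)
R(n, T) = -432/7 (R(n, T) = (6*(-6/7 - 3/7*6))*3 = (6*(-6/7 - 18/7))*3 = (6*(-24/7))*3 = -144/7*3 = -432/7)
sqrt(-484474 + R(-411, -296)) = sqrt(-484474 - 432/7) = sqrt(-3391750/7) = 5*I*sqrt(949690)/7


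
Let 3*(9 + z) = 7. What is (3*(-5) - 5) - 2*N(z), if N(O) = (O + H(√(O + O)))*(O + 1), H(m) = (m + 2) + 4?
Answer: -248/9 + 68*I*√30/9 ≈ -27.556 + 41.383*I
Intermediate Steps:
H(m) = 6 + m (H(m) = (2 + m) + 4 = 6 + m)
z = -20/3 (z = -9 + (⅓)*7 = -9 + 7/3 = -20/3 ≈ -6.6667)
N(O) = (1 + O)*(6 + O + √2*√O) (N(O) = (O + (6 + √(O + O)))*(O + 1) = (O + (6 + √(2*O)))*(1 + O) = (O + (6 + √2*√O))*(1 + O) = (6 + O + √2*√O)*(1 + O) = (1 + O)*(6 + O + √2*√O))
(3*(-5) - 5) - 2*N(z) = (3*(-5) - 5) - 2*(6 + (-20/3)² + 7*(-20/3) + √2*√(-20/3) + √2*(-20/3)^(3/2)) = (-15 - 5) - 2*(6 + 400/9 - 140/3 + √2*(2*I*√15/3) + √2*(-40*I*√15/9)) = -20 - 2*(6 + 400/9 - 140/3 + 2*I*√30/3 - 40*I*√30/9) = -20 - 2*(34/9 - 34*I*√30/9) = -20 + (-68/9 + 68*I*√30/9) = -248/9 + 68*I*√30/9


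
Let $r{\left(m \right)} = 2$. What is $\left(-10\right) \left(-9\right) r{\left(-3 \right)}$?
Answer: $180$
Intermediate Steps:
$\left(-10\right) \left(-9\right) r{\left(-3 \right)} = \left(-10\right) \left(-9\right) 2 = 90 \cdot 2 = 180$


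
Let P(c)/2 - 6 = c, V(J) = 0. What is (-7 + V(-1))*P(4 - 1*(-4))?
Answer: -196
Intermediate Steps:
P(c) = 12 + 2*c
(-7 + V(-1))*P(4 - 1*(-4)) = (-7 + 0)*(12 + 2*(4 - 1*(-4))) = -7*(12 + 2*(4 + 4)) = -7*(12 + 2*8) = -7*(12 + 16) = -7*28 = -196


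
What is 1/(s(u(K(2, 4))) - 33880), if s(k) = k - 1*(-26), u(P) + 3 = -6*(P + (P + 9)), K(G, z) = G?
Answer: -1/33935 ≈ -2.9468e-5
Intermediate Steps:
u(P) = -57 - 12*P (u(P) = -3 - 6*(P + (P + 9)) = -3 - 6*(P + (9 + P)) = -3 - 6*(9 + 2*P) = -3 + (-54 - 12*P) = -57 - 12*P)
s(k) = 26 + k (s(k) = k + 26 = 26 + k)
1/(s(u(K(2, 4))) - 33880) = 1/((26 + (-57 - 12*2)) - 33880) = 1/((26 + (-57 - 24)) - 33880) = 1/((26 - 81) - 33880) = 1/(-55 - 33880) = 1/(-33935) = -1/33935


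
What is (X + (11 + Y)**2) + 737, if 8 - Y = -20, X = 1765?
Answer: 4023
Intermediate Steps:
Y = 28 (Y = 8 - 1*(-20) = 8 + 20 = 28)
(X + (11 + Y)**2) + 737 = (1765 + (11 + 28)**2) + 737 = (1765 + 39**2) + 737 = (1765 + 1521) + 737 = 3286 + 737 = 4023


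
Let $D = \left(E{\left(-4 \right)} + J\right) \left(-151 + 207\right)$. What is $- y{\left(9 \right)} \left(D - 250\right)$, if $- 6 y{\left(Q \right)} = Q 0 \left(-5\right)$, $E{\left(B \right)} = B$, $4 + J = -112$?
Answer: $0$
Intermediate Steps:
$J = -116$ ($J = -4 - 112 = -116$)
$y{\left(Q \right)} = 0$ ($y{\left(Q \right)} = - \frac{Q 0 \left(-5\right)}{6} = - \frac{0 \left(-5\right)}{6} = \left(- \frac{1}{6}\right) 0 = 0$)
$D = -6720$ ($D = \left(-4 - 116\right) \left(-151 + 207\right) = \left(-120\right) 56 = -6720$)
$- y{\left(9 \right)} \left(D - 250\right) = - 0 \left(-6720 - 250\right) = - 0 \left(-6970\right) = \left(-1\right) 0 = 0$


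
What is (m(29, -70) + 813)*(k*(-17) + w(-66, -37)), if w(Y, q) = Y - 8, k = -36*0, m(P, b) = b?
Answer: -54982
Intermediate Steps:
k = 0
w(Y, q) = -8 + Y
(m(29, -70) + 813)*(k*(-17) + w(-66, -37)) = (-70 + 813)*(0*(-17) + (-8 - 66)) = 743*(0 - 74) = 743*(-74) = -54982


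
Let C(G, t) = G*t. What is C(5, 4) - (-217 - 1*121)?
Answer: 358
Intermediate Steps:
C(5, 4) - (-217 - 1*121) = 5*4 - (-217 - 1*121) = 20 - (-217 - 121) = 20 - 1*(-338) = 20 + 338 = 358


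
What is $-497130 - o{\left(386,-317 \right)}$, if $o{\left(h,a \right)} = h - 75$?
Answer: $-497441$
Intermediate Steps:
$o{\left(h,a \right)} = -75 + h$
$-497130 - o{\left(386,-317 \right)} = -497130 - \left(-75 + 386\right) = -497130 - 311 = -497441$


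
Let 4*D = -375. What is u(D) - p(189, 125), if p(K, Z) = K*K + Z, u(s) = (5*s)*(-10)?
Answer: -62317/2 ≈ -31159.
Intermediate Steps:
D = -375/4 (D = (¼)*(-375) = -375/4 ≈ -93.750)
u(s) = -50*s
p(K, Z) = Z + K² (p(K, Z) = K² + Z = Z + K²)
u(D) - p(189, 125) = -50*(-375/4) - (125 + 189²) = 9375/2 - (125 + 35721) = 9375/2 - 1*35846 = 9375/2 - 35846 = -62317/2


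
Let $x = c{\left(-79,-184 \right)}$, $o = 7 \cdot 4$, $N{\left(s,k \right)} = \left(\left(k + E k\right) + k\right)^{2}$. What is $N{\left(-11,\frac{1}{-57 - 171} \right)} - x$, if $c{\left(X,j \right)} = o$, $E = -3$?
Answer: $- \frac{1455551}{51984} \approx -28.0$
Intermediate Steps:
$N{\left(s,k \right)} = k^{2}$ ($N{\left(s,k \right)} = \left(\left(k - 3 k\right) + k\right)^{2} = \left(- 2 k + k\right)^{2} = \left(- k\right)^{2} = k^{2}$)
$o = 28$
$c{\left(X,j \right)} = 28$
$x = 28$
$N{\left(-11,\frac{1}{-57 - 171} \right)} - x = \left(\frac{1}{-57 - 171}\right)^{2} - 28 = \left(\frac{1}{-228}\right)^{2} - 28 = \left(- \frac{1}{228}\right)^{2} - 28 = \frac{1}{51984} - 28 = - \frac{1455551}{51984}$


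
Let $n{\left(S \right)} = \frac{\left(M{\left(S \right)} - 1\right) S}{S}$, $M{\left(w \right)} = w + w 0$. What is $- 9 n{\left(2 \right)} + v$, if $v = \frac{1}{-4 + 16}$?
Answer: $- \frac{107}{12} \approx -8.9167$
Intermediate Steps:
$v = \frac{1}{12} \approx 0.083333$
$M{\left(w \right)} = w$ ($M{\left(w \right)} = w + 0 = w$)
$n{\left(S \right)} = -1 + S$ ($n{\left(S \right)} = \frac{\left(S - 1\right) S}{S} = \frac{\left(-1 + S\right) S}{S} = \frac{S \left(-1 + S\right)}{S} = -1 + S$)
$- 9 n{\left(2 \right)} + v = - 9 \left(-1 + 2\right) + \frac{1}{12} = \left(-9\right) 1 + \frac{1}{12} = -9 + \frac{1}{12} = - \frac{107}{12}$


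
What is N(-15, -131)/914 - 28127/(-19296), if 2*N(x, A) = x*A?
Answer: 22333199/8818272 ≈ 2.5326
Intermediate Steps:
N(x, A) = A*x/2 (N(x, A) = (x*A)/2 = (A*x)/2 = A*x/2)
N(-15, -131)/914 - 28127/(-19296) = ((½)*(-131)*(-15))/914 - 28127/(-19296) = (1965/2)*(1/914) - 28127*(-1/19296) = 1965/1828 + 28127/19296 = 22333199/8818272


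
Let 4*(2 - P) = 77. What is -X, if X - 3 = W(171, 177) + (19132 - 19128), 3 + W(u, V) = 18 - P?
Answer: -157/4 ≈ -39.250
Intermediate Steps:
P = -69/4 (P = 2 - 1/4*77 = 2 - 77/4 = -69/4 ≈ -17.250)
W(u, V) = 129/4 (W(u, V) = -3 + (18 - 1*(-69/4)) = -3 + (18 + 69/4) = -3 + 141/4 = 129/4)
X = 157/4 (X = 3 + (129/4 + (19132 - 19128)) = 3 + (129/4 + 4) = 3 + 145/4 = 157/4 ≈ 39.250)
-X = -1*157/4 = -157/4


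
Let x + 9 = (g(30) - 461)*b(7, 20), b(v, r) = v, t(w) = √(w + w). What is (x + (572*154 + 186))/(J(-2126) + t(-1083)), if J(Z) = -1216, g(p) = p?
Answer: -2727936/38969 - 42624*I*√6/38969 ≈ -70.003 - 2.6792*I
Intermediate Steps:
t(w) = √2*√w (t(w) = √(2*w) = √2*√w)
x = -3026 (x = -9 + (30 - 461)*7 = -9 - 431*7 = -9 - 3017 = -3026)
(x + (572*154 + 186))/(J(-2126) + t(-1083)) = (-3026 + (572*154 + 186))/(-1216 + √2*√(-1083)) = (-3026 + (88088 + 186))/(-1216 + √2*(19*I*√3)) = (-3026 + 88274)/(-1216 + 19*I*√6) = 85248/(-1216 + 19*I*√6)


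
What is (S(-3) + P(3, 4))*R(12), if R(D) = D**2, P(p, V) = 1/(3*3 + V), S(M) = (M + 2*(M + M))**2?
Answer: 421344/13 ≈ 32411.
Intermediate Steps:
S(M) = 25*M**2 (S(M) = (M + 2*(2*M))**2 = (M + 4*M)**2 = (5*M)**2 = 25*M**2)
P(p, V) = 1/(9 + V)
(S(-3) + P(3, 4))*R(12) = (25*(-3)**2 + 1/(9 + 4))*12**2 = (25*9 + 1/13)*144 = (225 + 1/13)*144 = (2926/13)*144 = 421344/13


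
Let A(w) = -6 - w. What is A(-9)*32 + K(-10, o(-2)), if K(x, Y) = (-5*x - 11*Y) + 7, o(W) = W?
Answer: 175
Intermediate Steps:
K(x, Y) = 7 - 11*Y - 5*x (K(x, Y) = (-11*Y - 5*x) + 7 = 7 - 11*Y - 5*x)
A(-9)*32 + K(-10, o(-2)) = (-6 - 1*(-9))*32 + (7 - 11*(-2) - 5*(-10)) = (-6 + 9)*32 + (7 + 22 + 50) = 3*32 + 79 = 96 + 79 = 175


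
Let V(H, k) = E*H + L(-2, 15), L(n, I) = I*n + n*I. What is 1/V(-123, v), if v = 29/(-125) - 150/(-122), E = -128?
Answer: 1/15684 ≈ 6.3759e-5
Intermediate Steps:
v = 7606/7625 (v = 29*(-1/125) - 150*(-1/122) = -29/125 + 75/61 = 7606/7625 ≈ 0.99751)
L(n, I) = 2*I*n (L(n, I) = I*n + I*n = 2*I*n)
V(H, k) = -60 - 128*H (V(H, k) = -128*H + 2*15*(-2) = -128*H - 60 = -60 - 128*H)
1/V(-123, v) = 1/(-60 - 128*(-123)) = 1/(-60 + 15744) = 1/15684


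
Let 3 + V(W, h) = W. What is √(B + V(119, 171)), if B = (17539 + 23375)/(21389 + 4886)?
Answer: √3246343514/5255 ≈ 10.842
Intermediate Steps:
V(W, h) = -3 + W
B = 40914/26275 ≈ 1.5571
√(B + V(119, 171)) = √(40914/26275 + (-3 + 119)) = √(40914/26275 + 116) = √(3088814/26275) = √3246343514/5255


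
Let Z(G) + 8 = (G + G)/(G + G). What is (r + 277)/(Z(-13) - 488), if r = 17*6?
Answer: -379/495 ≈ -0.76566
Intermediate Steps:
Z(G) = -7 (Z(G) = -8 + (G + G)/(G + G) = -8 + (2*G)/((2*G)) = -8 + (2*G)*(1/(2*G)) = -8 + 1 = -7)
r = 102
(r + 277)/(Z(-13) - 488) = (102 + 277)/(-7 - 488) = 379/(-495) = 379*(-1/495) = -379/495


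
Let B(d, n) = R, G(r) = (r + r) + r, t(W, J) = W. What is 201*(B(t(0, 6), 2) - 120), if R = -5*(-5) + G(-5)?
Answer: -22110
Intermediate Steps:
G(r) = 3*r (G(r) = 2*r + r = 3*r)
R = 10 (R = -5*(-5) + 3*(-5) = 25 - 15 = 10)
B(d, n) = 10
201*(B(t(0, 6), 2) - 120) = 201*(10 - 120) = 201*(-110) = -22110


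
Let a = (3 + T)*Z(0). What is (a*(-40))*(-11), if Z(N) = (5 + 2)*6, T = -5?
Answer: -36960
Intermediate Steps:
Z(N) = 42 (Z(N) = 7*6 = 42)
a = -84 (a = (3 - 5)*42 = -2*42 = -84)
(a*(-40))*(-11) = -84*(-40)*(-11) = 3360*(-11) = -36960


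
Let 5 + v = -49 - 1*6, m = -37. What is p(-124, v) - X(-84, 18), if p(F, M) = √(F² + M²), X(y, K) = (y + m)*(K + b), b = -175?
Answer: -18997 + 4*√1186 ≈ -18859.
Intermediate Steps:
v = -60 (v = -5 + (-49 - 1*6) = -5 + (-49 - 6) = -5 - 55 = -60)
X(y, K) = (-175 + K)*(-37 + y) (X(y, K) = (y - 37)*(K - 175) = (-37 + y)*(-175 + K) = (-175 + K)*(-37 + y))
p(-124, v) - X(-84, 18) = √((-124)² + (-60)²) - (6475 - 175*(-84) - 37*18 + 18*(-84)) = √(15376 + 3600) - (6475 + 14700 - 666 - 1512) = √18976 - 1*18997 = 4*√1186 - 18997 = -18997 + 4*√1186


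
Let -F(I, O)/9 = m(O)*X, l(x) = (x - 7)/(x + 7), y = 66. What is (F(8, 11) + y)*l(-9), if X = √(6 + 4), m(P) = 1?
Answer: 528 - 72*√10 ≈ 300.32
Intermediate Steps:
l(x) = (-7 + x)/(7 + x)
X = √10 ≈ 3.1623
F(I, O) = -9*√10
(F(8, 11) + y)*l(-9) = (-9*√10 + 66)*((-7 - 9)/(7 - 9)) = (66 - 9*√10)*(-16/(-2)) = (66 - 9*√10)*(-½*(-16)) = (66 - 9*√10)*8 = 528 - 72*√10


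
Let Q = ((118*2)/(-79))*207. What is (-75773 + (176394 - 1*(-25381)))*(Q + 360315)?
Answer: 3580476990066/79 ≈ 4.5322e+10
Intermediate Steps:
Q = -48852/79 (Q = (236*(-1/79))*207 = -236/79*207 = -48852/79 ≈ -618.38)
(-75773 + (176394 - 1*(-25381)))*(Q + 360315) = (-75773 + (176394 - 1*(-25381)))*(-48852/79 + 360315) = (-75773 + (176394 + 25381))*(28416033/79) = (-75773 + 201775)*(28416033/79) = 126002*(28416033/79) = 3580476990066/79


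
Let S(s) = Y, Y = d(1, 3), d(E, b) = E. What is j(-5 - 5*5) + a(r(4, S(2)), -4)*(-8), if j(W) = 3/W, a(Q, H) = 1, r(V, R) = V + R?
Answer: -81/10 ≈ -8.1000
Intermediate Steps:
Y = 1
S(s) = 1
r(V, R) = R + V
j(-5 - 5*5) + a(r(4, S(2)), -4)*(-8) = 3/(-5 - 5*5) + 1*(-8) = 3/(-5 - 25) - 8 = 3/(-30) - 8 = 3*(-1/30) - 8 = -1/10 - 8 = -81/10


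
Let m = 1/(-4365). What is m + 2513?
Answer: 10969244/4365 ≈ 2513.0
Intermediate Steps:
m = -1/4365 ≈ -0.00022910
m + 2513 = -1/4365 + 2513 = 10969244/4365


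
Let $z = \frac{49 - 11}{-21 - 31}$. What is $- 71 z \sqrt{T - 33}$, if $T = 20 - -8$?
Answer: $\frac{1349 i \sqrt{5}}{26} \approx 116.02 i$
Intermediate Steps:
$T = 28$ ($T = 20 + 8 = 28$)
$z = - \frac{19}{26}$ ($z = \frac{38}{-52} = 38 \left(- \frac{1}{52}\right) = - \frac{19}{26} \approx -0.73077$)
$- 71 z \sqrt{T - 33} = \left(-71\right) \left(- \frac{19}{26}\right) \sqrt{28 - 33} = \frac{1349 \sqrt{-5}}{26} = \frac{1349 i \sqrt{5}}{26}$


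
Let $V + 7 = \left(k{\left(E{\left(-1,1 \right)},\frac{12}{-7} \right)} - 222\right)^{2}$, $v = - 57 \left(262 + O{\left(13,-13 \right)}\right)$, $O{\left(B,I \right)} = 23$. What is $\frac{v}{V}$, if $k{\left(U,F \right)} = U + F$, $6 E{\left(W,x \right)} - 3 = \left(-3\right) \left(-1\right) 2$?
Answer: $- \frac{3184020}{9676949} \approx -0.32903$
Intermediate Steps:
$E{\left(W,x \right)} = \frac{3}{2}$ ($E{\left(W,x \right)} = \frac{1}{2} + \frac{\left(-3\right) \left(-1\right) 2}{6} = \frac{1}{2} + \frac{3 \cdot 2}{6} = \frac{1}{2} + \frac{1}{6} \cdot 6 = \frac{1}{2} + 1 = \frac{3}{2}$)
$v = -16245$ ($v = - 57 \left(262 + 23\right) = \left(-57\right) 285 = -16245$)
$k{\left(U,F \right)} = F + U$
$V = \frac{9676949}{196}$ ($V = -7 + \left(\left(\frac{12}{-7} + \frac{3}{2}\right) - 222\right)^{2} = -7 + \left(\left(12 \left(- \frac{1}{7}\right) + \frac{3}{2}\right) - 222\right)^{2} = -7 + \left(\left(- \frac{12}{7} + \frac{3}{2}\right) - 222\right)^{2} = -7 + \left(- \frac{3}{14} - 222\right)^{2} = -7 + \left(- \frac{3111}{14}\right)^{2} = -7 + \frac{9678321}{196} = \frac{9676949}{196} \approx 49372.0$)
$\frac{v}{V} = - \frac{16245}{\frac{9676949}{196}} = \left(-16245\right) \frac{196}{9676949} = - \frac{3184020}{9676949}$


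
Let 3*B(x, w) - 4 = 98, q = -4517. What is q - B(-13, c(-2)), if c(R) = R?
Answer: -4551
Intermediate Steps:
B(x, w) = 34 (B(x, w) = 4/3 + (⅓)*98 = 4/3 + 98/3 = 34)
q - B(-13, c(-2)) = -4517 - 1*34 = -4517 - 34 = -4551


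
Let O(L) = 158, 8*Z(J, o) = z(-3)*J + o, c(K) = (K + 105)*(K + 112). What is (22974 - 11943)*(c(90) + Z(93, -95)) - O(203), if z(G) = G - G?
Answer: 3475039511/8 ≈ 4.3438e+8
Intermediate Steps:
z(G) = 0
c(K) = (105 + K)*(112 + K)
Z(J, o) = o/8 (Z(J, o) = (0*J + o)/8 = (0 + o)/8 = o/8)
(22974 - 11943)*(c(90) + Z(93, -95)) - O(203) = (22974 - 11943)*((11760 + 90**2 + 217*90) + (1/8)*(-95)) - 1*158 = 11031*((11760 + 8100 + 19530) - 95/8) - 158 = 11031*(39390 - 95/8) - 158 = 11031*(315025/8) - 158 = 3475040775/8 - 158 = 3475039511/8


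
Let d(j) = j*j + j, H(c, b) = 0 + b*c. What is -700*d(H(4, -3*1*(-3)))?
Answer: -932400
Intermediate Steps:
H(c, b) = b*c
d(j) = j + j**2 (d(j) = j**2 + j = j + j**2)
-700*d(H(4, -3*1*(-3))) = -700*(-3*1*(-3))*4*(1 + (-3*1*(-3))*4) = -700*-3*(-3)*4*(1 - 3*(-3)*4) = -700*9*4*(1 + 9*4) = -25200*(1 + 36) = -25200*37 = -700*1332 = -932400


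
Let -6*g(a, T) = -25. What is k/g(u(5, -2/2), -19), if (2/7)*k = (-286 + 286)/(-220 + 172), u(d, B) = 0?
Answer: 0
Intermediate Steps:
g(a, T) = 25/6 (g(a, T) = -⅙*(-25) = 25/6)
k = 0 (k = 7*((-286 + 286)/(-220 + 172))/2 = 7*(0/(-48))/2 = 7*(0*(-1/48))/2 = (7/2)*0 = 0)
k/g(u(5, -2/2), -19) = 0/(25/6) = 0*(6/25) = 0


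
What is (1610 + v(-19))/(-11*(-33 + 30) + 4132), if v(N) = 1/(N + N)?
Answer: 61179/158270 ≈ 0.38655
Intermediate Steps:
v(N) = 1/(2*N)
(1610 + v(-19))/(-11*(-33 + 30) + 4132) = (1610 + (1/2)/(-19))/(-11*(-33 + 30) + 4132) = (1610 + (1/2)*(-1/19))/(-11*(-3) + 4132) = (1610 - 1/38)/(33 + 4132) = (61179/38)/4165 = (61179/38)*(1/4165) = 61179/158270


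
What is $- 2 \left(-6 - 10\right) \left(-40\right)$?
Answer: $-1280$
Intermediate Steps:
$- 2 \left(-6 - 10\right) \left(-40\right) = \left(-2\right) \left(-16\right) \left(-40\right) = 32 \left(-40\right) = -1280$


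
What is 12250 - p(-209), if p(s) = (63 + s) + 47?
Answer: 12349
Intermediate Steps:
p(s) = 110 + s
12250 - p(-209) = 12250 - (110 - 209) = 12250 - 1*(-99) = 12250 + 99 = 12349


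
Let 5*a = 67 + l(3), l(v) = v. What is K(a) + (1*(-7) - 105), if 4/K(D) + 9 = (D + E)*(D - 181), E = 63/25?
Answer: -1937513/17299 ≈ -112.00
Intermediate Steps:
a = 14 (a = (67 + 3)/5 = (⅕)*70 = 14)
E = 63/25 (E = 63*(1/25) = 63/25 ≈ 2.5200)
K(D) = 4/(-9 + (-181 + D)*(63/25 + D)) (K(D) = 4/(-9 + (D + 63/25)*(D - 181)) = 4/(-9 + (63/25 + D)*(-181 + D)) = 4/(-9 + (-181 + D)*(63/25 + D)))
K(a) + (1*(-7) - 105) = 100/(-11628 - 4462*14 + 25*14²) + (1*(-7) - 105) = 100/(-11628 - 62468 + 25*196) + (-7 - 105) = 100/(-11628 - 62468 + 4900) - 112 = 100/(-69196) - 112 = 100*(-1/69196) - 112 = -25/17299 - 112 = -1937513/17299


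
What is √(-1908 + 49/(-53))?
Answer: I*√5362169/53 ≈ 43.691*I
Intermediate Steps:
√(-1908 + 49/(-53)) = √(-1908 - 1/53*49) = √(-1908 - 49/53) = √(-101173/53) = I*√5362169/53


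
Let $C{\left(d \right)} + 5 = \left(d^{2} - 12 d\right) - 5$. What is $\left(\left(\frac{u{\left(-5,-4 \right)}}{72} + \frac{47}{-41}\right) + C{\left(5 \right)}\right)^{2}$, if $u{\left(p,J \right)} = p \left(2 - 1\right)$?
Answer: $\frac{18612872041}{8714304} \approx 2135.9$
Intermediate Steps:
$u{\left(p,J \right)} = p$ ($u{\left(p,J \right)} = p 1 = p$)
$C{\left(d \right)} = -10 + d^{2} - 12 d$ ($C{\left(d \right)} = -5 - \left(5 - d^{2} + 12 d\right) = -10 + d^{2} - 12 d$)
$\left(\left(\frac{u{\left(-5,-4 \right)}}{72} + \frac{47}{-41}\right) + C{\left(5 \right)}\right)^{2} = \left(\left(- \frac{5}{72} + \frac{47}{-41}\right) - \left(70 - 25\right)\right)^{2} = \left(\left(\left(-5\right) \frac{1}{72} + 47 \left(- \frac{1}{41}\right)\right) - 45\right)^{2} = \left(\left(- \frac{5}{72} - \frac{47}{41}\right) - 45\right)^{2} = \left(- \frac{3589}{2952} - 45\right)^{2} = \left(- \frac{136429}{2952}\right)^{2} = \frac{18612872041}{8714304}$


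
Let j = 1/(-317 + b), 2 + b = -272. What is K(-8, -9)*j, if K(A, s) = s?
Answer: 3/197 ≈ 0.015228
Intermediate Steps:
b = -274 (b = -2 - 272 = -274)
j = -1/591 (j = 1/(-317 - 274) = 1/(-591) = -1/591 ≈ -0.0016920)
K(-8, -9)*j = -9*(-1/591) = 3/197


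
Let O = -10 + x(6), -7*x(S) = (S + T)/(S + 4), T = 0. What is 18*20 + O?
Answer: 12247/35 ≈ 349.91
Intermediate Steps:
x(S) = -S/(7*(4 + S)) (x(S) = -(S + 0)/(7*(S + 4)) = -S/(7*(4 + S)))
O = -353/35 (O = -10 - 1*6/(28 + 7*6) = -10 - 1*6/(28 + 42) = -10 - 1*6/70 = -10 - 1*6*1/70 = -10 - 3/35 = -353/35 ≈ -10.086)
18*20 + O = 18*20 - 353/35 = 360 - 353/35 = 12247/35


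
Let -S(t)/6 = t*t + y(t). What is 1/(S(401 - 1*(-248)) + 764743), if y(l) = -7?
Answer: -1/1762421 ≈ -5.6740e-7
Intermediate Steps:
S(t) = 42 - 6*t² (S(t) = -6*(t*t - 7) = -6*(t² - 7) = -6*(-7 + t²) = 42 - 6*t²)
1/(S(401 - 1*(-248)) + 764743) = 1/((42 - 6*(401 - 1*(-248))²) + 764743) = 1/((42 - 6*(401 + 248)²) + 764743) = 1/((42 - 6*649²) + 764743) = 1/((42 - 6*421201) + 764743) = 1/((42 - 2527206) + 764743) = 1/(-2527164 + 764743) = 1/(-1762421) = -1/1762421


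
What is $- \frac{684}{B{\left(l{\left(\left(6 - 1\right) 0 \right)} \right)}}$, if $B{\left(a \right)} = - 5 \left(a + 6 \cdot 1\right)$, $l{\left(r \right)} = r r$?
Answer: $\frac{114}{5} \approx 22.8$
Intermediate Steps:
$l{\left(r \right)} = r^{2}$
$B{\left(a \right)} = -30 - 5 a$ ($B{\left(a \right)} = - 5 \left(a + 6\right) = - 5 \left(6 + a\right) = -30 - 5 a$)
$- \frac{684}{B{\left(l{\left(\left(6 - 1\right) 0 \right)} \right)}} = - \frac{684}{-30 - 5 \left(\left(6 - 1\right) 0\right)^{2}} = - \frac{684}{-30 - 5 \left(5 \cdot 0\right)^{2}} = - \frac{684}{-30 - 5 \cdot 0^{2}} = - \frac{684}{-30 - 0} = - \frac{684}{-30 + 0} = - \frac{684}{-30} = \left(-684\right) \left(- \frac{1}{30}\right) = \frac{114}{5}$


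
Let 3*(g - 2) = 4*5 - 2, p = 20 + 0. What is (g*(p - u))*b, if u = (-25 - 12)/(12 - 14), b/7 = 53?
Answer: 4452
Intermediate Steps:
b = 371 (b = 7*53 = 371)
p = 20
u = 37/2 (u = -37/(-2) = -37*(-½) = 37/2 ≈ 18.500)
g = 8 (g = 2 + (4*5 - 2)/3 = 2 + (20 - 2)/3 = 2 + (⅓)*18 = 2 + 6 = 8)
(g*(p - u))*b = (8*(20 - 1*37/2))*371 = (8*(20 - 37/2))*371 = (8*(3/2))*371 = 12*371 = 4452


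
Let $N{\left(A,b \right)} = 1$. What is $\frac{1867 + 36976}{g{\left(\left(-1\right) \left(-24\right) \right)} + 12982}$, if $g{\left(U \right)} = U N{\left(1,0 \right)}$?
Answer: $\frac{5549}{1858} \approx 2.9865$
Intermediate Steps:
$g{\left(U \right)} = U$ ($g{\left(U \right)} = U 1 = U$)
$\frac{1867 + 36976}{g{\left(\left(-1\right) \left(-24\right) \right)} + 12982} = \frac{1867 + 36976}{\left(-1\right) \left(-24\right) + 12982} = \frac{38843}{24 + 12982} = \frac{38843}{13006} = 38843 \cdot \frac{1}{13006} = \frac{5549}{1858}$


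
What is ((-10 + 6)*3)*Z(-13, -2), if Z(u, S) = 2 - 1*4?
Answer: 24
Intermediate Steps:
Z(u, S) = -2 (Z(u, S) = 2 - 4 = -2)
((-10 + 6)*3)*Z(-13, -2) = ((-10 + 6)*3)*(-2) = -4*3*(-2) = -12*(-2) = 24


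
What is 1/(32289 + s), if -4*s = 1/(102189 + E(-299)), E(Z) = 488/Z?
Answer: 122216092/3946235394289 ≈ 3.0970e-5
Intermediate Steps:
s = -299/122216092 (s = -1/(4*(102189 + 488/(-299))) = -1/(4*(102189 + 488*(-1/299))) = -1/(4*(102189 - 488/299)) = -1/(4*30554023/299) = -1/4*299/30554023 = -299/122216092 ≈ -2.4465e-6)
1/(32289 + s) = 1/(32289 - 299/122216092) = 1/(3946235394289/122216092) = 122216092/3946235394289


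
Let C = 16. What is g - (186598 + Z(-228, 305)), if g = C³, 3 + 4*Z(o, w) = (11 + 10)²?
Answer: -365223/2 ≈ -1.8261e+5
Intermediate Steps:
Z(o, w) = 219/2 (Z(o, w) = -¾ + (11 + 10)²/4 = -¾ + (¼)*21² = -¾ + (¼)*441 = -¾ + 441/4 = 219/2)
g = 4096 (g = 16³ = 4096)
g - (186598 + Z(-228, 305)) = 4096 - (186598 + 219/2) = 4096 - 1*373415/2 = 4096 - 373415/2 = -365223/2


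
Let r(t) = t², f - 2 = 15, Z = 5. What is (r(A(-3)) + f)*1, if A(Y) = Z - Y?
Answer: 81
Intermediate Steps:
f = 17 (f = 2 + 15 = 17)
A(Y) = 5 - Y
(r(A(-3)) + f)*1 = ((5 - 1*(-3))² + 17)*1 = ((5 + 3)² + 17)*1 = (8² + 17)*1 = (64 + 17)*1 = 81*1 = 81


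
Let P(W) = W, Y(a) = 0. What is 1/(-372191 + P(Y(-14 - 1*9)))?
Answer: -1/372191 ≈ -2.6868e-6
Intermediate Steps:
1/(-372191 + P(Y(-14 - 1*9))) = 1/(-372191 + 0) = 1/(-372191) = -1/372191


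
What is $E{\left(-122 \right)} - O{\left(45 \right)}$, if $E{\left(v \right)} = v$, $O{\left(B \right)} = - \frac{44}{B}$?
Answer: $- \frac{5446}{45} \approx -121.02$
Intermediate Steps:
$E{\left(-122 \right)} - O{\left(45 \right)} = -122 - - \frac{44}{45} = -122 + \frac{44}{45} = - \frac{5446}{45}$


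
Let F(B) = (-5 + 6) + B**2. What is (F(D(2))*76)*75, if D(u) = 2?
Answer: 28500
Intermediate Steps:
F(B) = 1 + B**2
(F(D(2))*76)*75 = ((1 + 2**2)*76)*75 = ((1 + 4)*76)*75 = (5*76)*75 = 380*75 = 28500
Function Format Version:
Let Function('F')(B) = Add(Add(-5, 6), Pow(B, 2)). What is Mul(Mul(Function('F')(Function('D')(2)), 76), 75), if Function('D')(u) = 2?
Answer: 28500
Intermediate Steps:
Function('F')(B) = Add(1, Pow(B, 2))
Mul(Mul(Function('F')(Function('D')(2)), 76), 75) = Mul(Mul(Add(1, Pow(2, 2)), 76), 75) = Mul(Mul(Add(1, 4), 76), 75) = Mul(Mul(5, 76), 75) = Mul(380, 75) = 28500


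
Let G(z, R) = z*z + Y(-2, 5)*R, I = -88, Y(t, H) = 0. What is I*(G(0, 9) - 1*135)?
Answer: 11880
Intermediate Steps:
G(z, R) = z**2 (G(z, R) = z*z + 0*R = z**2 + 0 = z**2)
I*(G(0, 9) - 1*135) = -88*(0**2 - 1*135) = -88*(0 - 135) = -88*(-135) = 11880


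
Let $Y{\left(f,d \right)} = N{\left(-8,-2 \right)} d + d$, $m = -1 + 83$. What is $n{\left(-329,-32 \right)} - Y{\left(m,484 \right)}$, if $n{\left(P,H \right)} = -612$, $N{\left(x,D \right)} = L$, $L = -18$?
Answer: $7616$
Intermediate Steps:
$N{\left(x,D \right)} = -18$
$m = 82$
$Y{\left(f,d \right)} = - 17 d$ ($Y{\left(f,d \right)} = - 18 d + d = - 17 d$)
$n{\left(-329,-32 \right)} - Y{\left(m,484 \right)} = -612 - \left(-17\right) 484 = -612 - -8228 = -612 + 8228 = 7616$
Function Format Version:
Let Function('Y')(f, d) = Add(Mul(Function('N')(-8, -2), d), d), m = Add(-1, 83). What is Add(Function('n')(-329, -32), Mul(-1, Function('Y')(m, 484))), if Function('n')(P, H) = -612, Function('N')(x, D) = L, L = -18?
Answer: 7616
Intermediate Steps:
Function('N')(x, D) = -18
m = 82
Function('Y')(f, d) = Mul(-17, d) (Function('Y')(f, d) = Add(Mul(-18, d), d) = Mul(-17, d))
Add(Function('n')(-329, -32), Mul(-1, Function('Y')(m, 484))) = Add(-612, Mul(-1, Mul(-17, 484))) = Add(-612, Mul(-1, -8228)) = Add(-612, 8228) = 7616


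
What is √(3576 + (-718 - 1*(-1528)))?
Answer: √4386 ≈ 66.227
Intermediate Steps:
√(3576 + (-718 - 1*(-1528))) = √(3576 + (-718 + 1528)) = √(3576 + 810) = √4386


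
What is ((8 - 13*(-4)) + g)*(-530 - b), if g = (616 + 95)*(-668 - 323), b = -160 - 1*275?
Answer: 66931395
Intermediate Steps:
b = -435 (b = -160 - 275 = -435)
g = -704601 (g = 711*(-991) = -704601)
((8 - 13*(-4)) + g)*(-530 - b) = ((8 - 13*(-4)) - 704601)*(-530 - 1*(-435)) = ((8 + 52) - 704601)*(-530 + 435) = (60 - 704601)*(-95) = -704541*(-95) = 66931395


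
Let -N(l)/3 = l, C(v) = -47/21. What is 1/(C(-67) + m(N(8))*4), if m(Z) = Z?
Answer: -21/2063 ≈ -0.010179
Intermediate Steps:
C(v) = -47/21 (C(v) = -47*1/21 = -47/21)
N(l) = -3*l
1/(C(-67) + m(N(8))*4) = 1/(-47/21 - 3*8*4) = 1/(-47/21 - 24*4) = 1/(-47/21 - 96) = 1/(-2063/21) = -21/2063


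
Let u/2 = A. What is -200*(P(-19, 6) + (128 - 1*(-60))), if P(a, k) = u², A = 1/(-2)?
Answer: -37800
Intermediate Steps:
A = -½ ≈ -0.50000
u = -1 (u = 2*(-½) = -1)
P(a, k) = 1 (P(a, k) = (-1)² = 1)
-200*(P(-19, 6) + (128 - 1*(-60))) = -200*(1 + (128 - 1*(-60))) = -200*(1 + (128 + 60)) = -200*(1 + 188) = -200*189 = -37800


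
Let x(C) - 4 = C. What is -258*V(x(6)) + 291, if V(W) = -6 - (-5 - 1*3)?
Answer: -225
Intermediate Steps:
x(C) = 4 + C
V(W) = 2 (V(W) = -6 - (-5 - 3) = -6 - 1*(-8) = -6 + 8 = 2)
-258*V(x(6)) + 291 = -258*2 + 291 = -516 + 291 = -225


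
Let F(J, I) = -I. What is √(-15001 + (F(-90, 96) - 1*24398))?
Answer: I*√39495 ≈ 198.73*I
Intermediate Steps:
√(-15001 + (F(-90, 96) - 1*24398)) = √(-15001 + (-1*96 - 1*24398)) = √(-15001 + (-96 - 24398)) = √(-15001 - 24494) = √(-39495) = I*√39495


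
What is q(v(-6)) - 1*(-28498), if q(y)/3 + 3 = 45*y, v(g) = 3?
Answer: 28894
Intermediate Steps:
q(y) = -9 + 135*y (q(y) = -9 + 3*(45*y) = -9 + 135*y)
q(v(-6)) - 1*(-28498) = (-9 + 135*3) - 1*(-28498) = (-9 + 405) + 28498 = 396 + 28498 = 28894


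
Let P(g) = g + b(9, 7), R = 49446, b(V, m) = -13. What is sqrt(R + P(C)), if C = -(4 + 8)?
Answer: sqrt(49421) ≈ 222.31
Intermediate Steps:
C = -12 (C = -1*12 = -12)
P(g) = -13 + g (P(g) = g - 13 = -13 + g)
sqrt(R + P(C)) = sqrt(49446 + (-13 - 12)) = sqrt(49446 - 25) = sqrt(49421)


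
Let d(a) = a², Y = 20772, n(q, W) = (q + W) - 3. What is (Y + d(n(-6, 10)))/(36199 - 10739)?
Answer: 20773/25460 ≈ 0.81591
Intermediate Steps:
n(q, W) = -3 + W + q (n(q, W) = (W + q) - 3 = -3 + W + q)
(Y + d(n(-6, 10)))/(36199 - 10739) = (20772 + (-3 + 10 - 6)²)/(36199 - 10739) = (20772 + 1²)/25460 = (20772 + 1)*(1/25460) = 20773*(1/25460) = 20773/25460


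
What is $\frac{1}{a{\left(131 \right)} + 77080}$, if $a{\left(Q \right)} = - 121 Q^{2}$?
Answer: $- \frac{1}{1999401} \approx -5.0015 \cdot 10^{-7}$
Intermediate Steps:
$\frac{1}{a{\left(131 \right)} + 77080} = \frac{1}{- 121 \cdot 131^{2} + 77080} = \frac{1}{\left(-121\right) 17161 + 77080} = \frac{1}{-2076481 + 77080} = \frac{1}{-1999401} = - \frac{1}{1999401}$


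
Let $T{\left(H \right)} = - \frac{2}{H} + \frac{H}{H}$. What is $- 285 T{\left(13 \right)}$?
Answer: $- \frac{3135}{13} \approx -241.15$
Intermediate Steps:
$T{\left(H \right)} = 1 - \frac{2}{H}$ ($T{\left(H \right)} = - \frac{2}{H} + 1 = 1 - \frac{2}{H}$)
$- 285 T{\left(13 \right)} = - 285 \frac{-2 + 13}{13} = - 285 \cdot \frac{1}{13} \cdot 11 = \left(-285\right) \frac{11}{13} = - \frac{3135}{13}$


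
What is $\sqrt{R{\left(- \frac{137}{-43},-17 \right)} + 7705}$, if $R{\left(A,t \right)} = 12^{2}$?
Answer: $\sqrt{7849} \approx 88.595$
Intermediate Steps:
$R{\left(A,t \right)} = 144$
$\sqrt{R{\left(- \frac{137}{-43},-17 \right)} + 7705} = \sqrt{144 + 7705} = \sqrt{7849}$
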